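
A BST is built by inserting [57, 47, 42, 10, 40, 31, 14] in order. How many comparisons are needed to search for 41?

Search path for 41: 57 -> 47 -> 42 -> 10 -> 40
Found: False
Comparisons: 5


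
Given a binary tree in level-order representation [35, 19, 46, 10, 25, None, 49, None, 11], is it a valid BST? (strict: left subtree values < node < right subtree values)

Level-order array: [35, 19, 46, 10, 25, None, 49, None, 11]
Validate using subtree bounds (lo, hi): at each node, require lo < value < hi,
then recurse left with hi=value and right with lo=value.
Preorder trace (stopping at first violation):
  at node 35 with bounds (-inf, +inf): OK
  at node 19 with bounds (-inf, 35): OK
  at node 10 with bounds (-inf, 19): OK
  at node 11 with bounds (10, 19): OK
  at node 25 with bounds (19, 35): OK
  at node 46 with bounds (35, +inf): OK
  at node 49 with bounds (46, +inf): OK
No violation found at any node.
Result: Valid BST


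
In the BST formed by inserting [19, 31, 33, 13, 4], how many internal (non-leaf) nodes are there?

Tree built from: [19, 31, 33, 13, 4]
Tree (level-order array): [19, 13, 31, 4, None, None, 33]
Rule: An internal node has at least one child.
Per-node child counts:
  node 19: 2 child(ren)
  node 13: 1 child(ren)
  node 4: 0 child(ren)
  node 31: 1 child(ren)
  node 33: 0 child(ren)
Matching nodes: [19, 13, 31]
Count of internal (non-leaf) nodes: 3


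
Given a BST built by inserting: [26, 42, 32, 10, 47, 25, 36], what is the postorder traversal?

Tree insertion order: [26, 42, 32, 10, 47, 25, 36]
Tree (level-order array): [26, 10, 42, None, 25, 32, 47, None, None, None, 36]
Postorder traversal: [25, 10, 36, 32, 47, 42, 26]


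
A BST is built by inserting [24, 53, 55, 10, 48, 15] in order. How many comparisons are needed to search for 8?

Search path for 8: 24 -> 10
Found: False
Comparisons: 2


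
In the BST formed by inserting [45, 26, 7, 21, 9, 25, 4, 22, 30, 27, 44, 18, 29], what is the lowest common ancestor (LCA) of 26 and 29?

Tree insertion order: [45, 26, 7, 21, 9, 25, 4, 22, 30, 27, 44, 18, 29]
Tree (level-order array): [45, 26, None, 7, 30, 4, 21, 27, 44, None, None, 9, 25, None, 29, None, None, None, 18, 22]
In a BST, the LCA of p=26, q=29 is the first node v on the
root-to-leaf path with p <= v <= q (go left if both < v, right if both > v).
Walk from root:
  at 45: both 26 and 29 < 45, go left
  at 26: 26 <= 26 <= 29, this is the LCA
LCA = 26


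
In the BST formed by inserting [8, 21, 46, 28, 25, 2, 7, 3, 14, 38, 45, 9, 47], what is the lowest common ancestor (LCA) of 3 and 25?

Tree insertion order: [8, 21, 46, 28, 25, 2, 7, 3, 14, 38, 45, 9, 47]
Tree (level-order array): [8, 2, 21, None, 7, 14, 46, 3, None, 9, None, 28, 47, None, None, None, None, 25, 38, None, None, None, None, None, 45]
In a BST, the LCA of p=3, q=25 is the first node v on the
root-to-leaf path with p <= v <= q (go left if both < v, right if both > v).
Walk from root:
  at 8: 3 <= 8 <= 25, this is the LCA
LCA = 8


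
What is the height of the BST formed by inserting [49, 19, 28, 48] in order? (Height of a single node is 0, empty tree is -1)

Insertion order: [49, 19, 28, 48]
Tree (level-order array): [49, 19, None, None, 28, None, 48]
Compute height bottom-up (empty subtree = -1):
  height(48) = 1 + max(-1, -1) = 0
  height(28) = 1 + max(-1, 0) = 1
  height(19) = 1 + max(-1, 1) = 2
  height(49) = 1 + max(2, -1) = 3
Height = 3


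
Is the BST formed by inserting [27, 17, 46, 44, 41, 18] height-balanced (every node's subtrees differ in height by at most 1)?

Tree (level-order array): [27, 17, 46, None, 18, 44, None, None, None, 41]
Definition: a tree is height-balanced if, at every node, |h(left) - h(right)| <= 1 (empty subtree has height -1).
Bottom-up per-node check:
  node 18: h_left=-1, h_right=-1, diff=0 [OK], height=0
  node 17: h_left=-1, h_right=0, diff=1 [OK], height=1
  node 41: h_left=-1, h_right=-1, diff=0 [OK], height=0
  node 44: h_left=0, h_right=-1, diff=1 [OK], height=1
  node 46: h_left=1, h_right=-1, diff=2 [FAIL (|1--1|=2 > 1)], height=2
  node 27: h_left=1, h_right=2, diff=1 [OK], height=3
Node 46 violates the condition: |1 - -1| = 2 > 1.
Result: Not balanced


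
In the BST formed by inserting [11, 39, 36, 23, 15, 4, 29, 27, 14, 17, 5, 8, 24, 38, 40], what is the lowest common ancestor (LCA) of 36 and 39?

Tree insertion order: [11, 39, 36, 23, 15, 4, 29, 27, 14, 17, 5, 8, 24, 38, 40]
Tree (level-order array): [11, 4, 39, None, 5, 36, 40, None, 8, 23, 38, None, None, None, None, 15, 29, None, None, 14, 17, 27, None, None, None, None, None, 24]
In a BST, the LCA of p=36, q=39 is the first node v on the
root-to-leaf path with p <= v <= q (go left if both < v, right if both > v).
Walk from root:
  at 11: both 36 and 39 > 11, go right
  at 39: 36 <= 39 <= 39, this is the LCA
LCA = 39


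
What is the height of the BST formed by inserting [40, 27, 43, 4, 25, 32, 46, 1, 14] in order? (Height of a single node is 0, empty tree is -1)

Insertion order: [40, 27, 43, 4, 25, 32, 46, 1, 14]
Tree (level-order array): [40, 27, 43, 4, 32, None, 46, 1, 25, None, None, None, None, None, None, 14]
Compute height bottom-up (empty subtree = -1):
  height(1) = 1 + max(-1, -1) = 0
  height(14) = 1 + max(-1, -1) = 0
  height(25) = 1 + max(0, -1) = 1
  height(4) = 1 + max(0, 1) = 2
  height(32) = 1 + max(-1, -1) = 0
  height(27) = 1 + max(2, 0) = 3
  height(46) = 1 + max(-1, -1) = 0
  height(43) = 1 + max(-1, 0) = 1
  height(40) = 1 + max(3, 1) = 4
Height = 4


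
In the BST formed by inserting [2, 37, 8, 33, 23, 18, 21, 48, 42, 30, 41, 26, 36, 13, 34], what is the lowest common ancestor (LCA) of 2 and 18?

Tree insertion order: [2, 37, 8, 33, 23, 18, 21, 48, 42, 30, 41, 26, 36, 13, 34]
Tree (level-order array): [2, None, 37, 8, 48, None, 33, 42, None, 23, 36, 41, None, 18, 30, 34, None, None, None, 13, 21, 26]
In a BST, the LCA of p=2, q=18 is the first node v on the
root-to-leaf path with p <= v <= q (go left if both < v, right if both > v).
Walk from root:
  at 2: 2 <= 2 <= 18, this is the LCA
LCA = 2


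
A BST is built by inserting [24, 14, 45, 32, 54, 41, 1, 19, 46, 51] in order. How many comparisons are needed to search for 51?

Search path for 51: 24 -> 45 -> 54 -> 46 -> 51
Found: True
Comparisons: 5


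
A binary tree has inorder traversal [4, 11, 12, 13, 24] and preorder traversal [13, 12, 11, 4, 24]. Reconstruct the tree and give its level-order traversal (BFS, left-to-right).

Inorder:  [4, 11, 12, 13, 24]
Preorder: [13, 12, 11, 4, 24]
Algorithm: preorder visits root first, so consume preorder in order;
for each root, split the current inorder slice at that value into
left-subtree inorder and right-subtree inorder, then recurse.
Recursive splits:
  root=13; inorder splits into left=[4, 11, 12], right=[24]
  root=12; inorder splits into left=[4, 11], right=[]
  root=11; inorder splits into left=[4], right=[]
  root=4; inorder splits into left=[], right=[]
  root=24; inorder splits into left=[], right=[]
Reconstructed level-order: [13, 12, 24, 11, 4]


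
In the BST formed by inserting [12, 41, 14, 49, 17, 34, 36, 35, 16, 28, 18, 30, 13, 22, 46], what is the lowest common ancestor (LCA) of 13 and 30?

Tree insertion order: [12, 41, 14, 49, 17, 34, 36, 35, 16, 28, 18, 30, 13, 22, 46]
Tree (level-order array): [12, None, 41, 14, 49, 13, 17, 46, None, None, None, 16, 34, None, None, None, None, 28, 36, 18, 30, 35, None, None, 22]
In a BST, the LCA of p=13, q=30 is the first node v on the
root-to-leaf path with p <= v <= q (go left if both < v, right if both > v).
Walk from root:
  at 12: both 13 and 30 > 12, go right
  at 41: both 13 and 30 < 41, go left
  at 14: 13 <= 14 <= 30, this is the LCA
LCA = 14


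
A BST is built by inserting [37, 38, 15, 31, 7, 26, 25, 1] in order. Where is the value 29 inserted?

Starting tree (level order): [37, 15, 38, 7, 31, None, None, 1, None, 26, None, None, None, 25]
Insertion path: 37 -> 15 -> 31 -> 26
Result: insert 29 as right child of 26
Final tree (level order): [37, 15, 38, 7, 31, None, None, 1, None, 26, None, None, None, 25, 29]


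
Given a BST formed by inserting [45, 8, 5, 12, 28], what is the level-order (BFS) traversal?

Tree insertion order: [45, 8, 5, 12, 28]
Tree (level-order array): [45, 8, None, 5, 12, None, None, None, 28]
BFS from the root, enqueuing left then right child of each popped node:
  queue [45] -> pop 45, enqueue [8], visited so far: [45]
  queue [8] -> pop 8, enqueue [5, 12], visited so far: [45, 8]
  queue [5, 12] -> pop 5, enqueue [none], visited so far: [45, 8, 5]
  queue [12] -> pop 12, enqueue [28], visited so far: [45, 8, 5, 12]
  queue [28] -> pop 28, enqueue [none], visited so far: [45, 8, 5, 12, 28]
Result: [45, 8, 5, 12, 28]


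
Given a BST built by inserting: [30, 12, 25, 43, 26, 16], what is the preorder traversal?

Tree insertion order: [30, 12, 25, 43, 26, 16]
Tree (level-order array): [30, 12, 43, None, 25, None, None, 16, 26]
Preorder traversal: [30, 12, 25, 16, 26, 43]


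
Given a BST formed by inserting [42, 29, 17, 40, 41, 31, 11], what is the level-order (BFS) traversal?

Tree insertion order: [42, 29, 17, 40, 41, 31, 11]
Tree (level-order array): [42, 29, None, 17, 40, 11, None, 31, 41]
BFS from the root, enqueuing left then right child of each popped node:
  queue [42] -> pop 42, enqueue [29], visited so far: [42]
  queue [29] -> pop 29, enqueue [17, 40], visited so far: [42, 29]
  queue [17, 40] -> pop 17, enqueue [11], visited so far: [42, 29, 17]
  queue [40, 11] -> pop 40, enqueue [31, 41], visited so far: [42, 29, 17, 40]
  queue [11, 31, 41] -> pop 11, enqueue [none], visited so far: [42, 29, 17, 40, 11]
  queue [31, 41] -> pop 31, enqueue [none], visited so far: [42, 29, 17, 40, 11, 31]
  queue [41] -> pop 41, enqueue [none], visited so far: [42, 29, 17, 40, 11, 31, 41]
Result: [42, 29, 17, 40, 11, 31, 41]


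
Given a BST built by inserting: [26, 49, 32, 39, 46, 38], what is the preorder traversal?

Tree insertion order: [26, 49, 32, 39, 46, 38]
Tree (level-order array): [26, None, 49, 32, None, None, 39, 38, 46]
Preorder traversal: [26, 49, 32, 39, 38, 46]


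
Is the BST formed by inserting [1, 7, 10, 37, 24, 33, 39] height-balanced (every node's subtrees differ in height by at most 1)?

Tree (level-order array): [1, None, 7, None, 10, None, 37, 24, 39, None, 33]
Definition: a tree is height-balanced if, at every node, |h(left) - h(right)| <= 1 (empty subtree has height -1).
Bottom-up per-node check:
  node 33: h_left=-1, h_right=-1, diff=0 [OK], height=0
  node 24: h_left=-1, h_right=0, diff=1 [OK], height=1
  node 39: h_left=-1, h_right=-1, diff=0 [OK], height=0
  node 37: h_left=1, h_right=0, diff=1 [OK], height=2
  node 10: h_left=-1, h_right=2, diff=3 [FAIL (|-1-2|=3 > 1)], height=3
  node 7: h_left=-1, h_right=3, diff=4 [FAIL (|-1-3|=4 > 1)], height=4
  node 1: h_left=-1, h_right=4, diff=5 [FAIL (|-1-4|=5 > 1)], height=5
Node 10 violates the condition: |-1 - 2| = 3 > 1.
Result: Not balanced


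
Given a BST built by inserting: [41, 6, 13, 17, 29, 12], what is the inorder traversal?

Tree insertion order: [41, 6, 13, 17, 29, 12]
Tree (level-order array): [41, 6, None, None, 13, 12, 17, None, None, None, 29]
Inorder traversal: [6, 12, 13, 17, 29, 41]


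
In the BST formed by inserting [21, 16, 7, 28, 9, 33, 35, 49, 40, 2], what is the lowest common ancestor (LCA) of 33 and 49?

Tree insertion order: [21, 16, 7, 28, 9, 33, 35, 49, 40, 2]
Tree (level-order array): [21, 16, 28, 7, None, None, 33, 2, 9, None, 35, None, None, None, None, None, 49, 40]
In a BST, the LCA of p=33, q=49 is the first node v on the
root-to-leaf path with p <= v <= q (go left if both < v, right if both > v).
Walk from root:
  at 21: both 33 and 49 > 21, go right
  at 28: both 33 and 49 > 28, go right
  at 33: 33 <= 33 <= 49, this is the LCA
LCA = 33


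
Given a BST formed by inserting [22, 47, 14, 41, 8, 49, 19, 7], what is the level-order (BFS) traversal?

Tree insertion order: [22, 47, 14, 41, 8, 49, 19, 7]
Tree (level-order array): [22, 14, 47, 8, 19, 41, 49, 7]
BFS from the root, enqueuing left then right child of each popped node:
  queue [22] -> pop 22, enqueue [14, 47], visited so far: [22]
  queue [14, 47] -> pop 14, enqueue [8, 19], visited so far: [22, 14]
  queue [47, 8, 19] -> pop 47, enqueue [41, 49], visited so far: [22, 14, 47]
  queue [8, 19, 41, 49] -> pop 8, enqueue [7], visited so far: [22, 14, 47, 8]
  queue [19, 41, 49, 7] -> pop 19, enqueue [none], visited so far: [22, 14, 47, 8, 19]
  queue [41, 49, 7] -> pop 41, enqueue [none], visited so far: [22, 14, 47, 8, 19, 41]
  queue [49, 7] -> pop 49, enqueue [none], visited so far: [22, 14, 47, 8, 19, 41, 49]
  queue [7] -> pop 7, enqueue [none], visited so far: [22, 14, 47, 8, 19, 41, 49, 7]
Result: [22, 14, 47, 8, 19, 41, 49, 7]


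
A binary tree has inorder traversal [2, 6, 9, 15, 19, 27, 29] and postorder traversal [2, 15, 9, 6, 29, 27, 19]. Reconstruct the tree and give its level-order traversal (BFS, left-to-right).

Inorder:   [2, 6, 9, 15, 19, 27, 29]
Postorder: [2, 15, 9, 6, 29, 27, 19]
Algorithm: postorder visits root last, so walk postorder right-to-left;
each value is the root of the current inorder slice — split it at that
value, recurse on the right subtree first, then the left.
Recursive splits:
  root=19; inorder splits into left=[2, 6, 9, 15], right=[27, 29]
  root=27; inorder splits into left=[], right=[29]
  root=29; inorder splits into left=[], right=[]
  root=6; inorder splits into left=[2], right=[9, 15]
  root=9; inorder splits into left=[], right=[15]
  root=15; inorder splits into left=[], right=[]
  root=2; inorder splits into left=[], right=[]
Reconstructed level-order: [19, 6, 27, 2, 9, 29, 15]


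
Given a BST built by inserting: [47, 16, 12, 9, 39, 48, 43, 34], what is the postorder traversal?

Tree insertion order: [47, 16, 12, 9, 39, 48, 43, 34]
Tree (level-order array): [47, 16, 48, 12, 39, None, None, 9, None, 34, 43]
Postorder traversal: [9, 12, 34, 43, 39, 16, 48, 47]


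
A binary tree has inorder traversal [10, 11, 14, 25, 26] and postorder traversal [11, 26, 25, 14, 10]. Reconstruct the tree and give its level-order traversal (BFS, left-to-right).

Inorder:   [10, 11, 14, 25, 26]
Postorder: [11, 26, 25, 14, 10]
Algorithm: postorder visits root last, so walk postorder right-to-left;
each value is the root of the current inorder slice — split it at that
value, recurse on the right subtree first, then the left.
Recursive splits:
  root=10; inorder splits into left=[], right=[11, 14, 25, 26]
  root=14; inorder splits into left=[11], right=[25, 26]
  root=25; inorder splits into left=[], right=[26]
  root=26; inorder splits into left=[], right=[]
  root=11; inorder splits into left=[], right=[]
Reconstructed level-order: [10, 14, 11, 25, 26]


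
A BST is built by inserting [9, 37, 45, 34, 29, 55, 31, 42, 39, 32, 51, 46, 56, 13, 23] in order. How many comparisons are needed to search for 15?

Search path for 15: 9 -> 37 -> 34 -> 29 -> 13 -> 23
Found: False
Comparisons: 6


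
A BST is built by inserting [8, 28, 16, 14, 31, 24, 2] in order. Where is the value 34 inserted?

Starting tree (level order): [8, 2, 28, None, None, 16, 31, 14, 24]
Insertion path: 8 -> 28 -> 31
Result: insert 34 as right child of 31
Final tree (level order): [8, 2, 28, None, None, 16, 31, 14, 24, None, 34]


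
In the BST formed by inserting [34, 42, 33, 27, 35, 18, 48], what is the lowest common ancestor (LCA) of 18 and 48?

Tree insertion order: [34, 42, 33, 27, 35, 18, 48]
Tree (level-order array): [34, 33, 42, 27, None, 35, 48, 18]
In a BST, the LCA of p=18, q=48 is the first node v on the
root-to-leaf path with p <= v <= q (go left if both < v, right if both > v).
Walk from root:
  at 34: 18 <= 34 <= 48, this is the LCA
LCA = 34


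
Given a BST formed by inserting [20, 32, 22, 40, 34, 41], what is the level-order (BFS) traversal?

Tree insertion order: [20, 32, 22, 40, 34, 41]
Tree (level-order array): [20, None, 32, 22, 40, None, None, 34, 41]
BFS from the root, enqueuing left then right child of each popped node:
  queue [20] -> pop 20, enqueue [32], visited so far: [20]
  queue [32] -> pop 32, enqueue [22, 40], visited so far: [20, 32]
  queue [22, 40] -> pop 22, enqueue [none], visited so far: [20, 32, 22]
  queue [40] -> pop 40, enqueue [34, 41], visited so far: [20, 32, 22, 40]
  queue [34, 41] -> pop 34, enqueue [none], visited so far: [20, 32, 22, 40, 34]
  queue [41] -> pop 41, enqueue [none], visited so far: [20, 32, 22, 40, 34, 41]
Result: [20, 32, 22, 40, 34, 41]


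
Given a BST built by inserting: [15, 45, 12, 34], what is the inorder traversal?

Tree insertion order: [15, 45, 12, 34]
Tree (level-order array): [15, 12, 45, None, None, 34]
Inorder traversal: [12, 15, 34, 45]


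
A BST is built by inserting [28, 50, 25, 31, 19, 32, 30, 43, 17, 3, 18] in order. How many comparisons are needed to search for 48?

Search path for 48: 28 -> 50 -> 31 -> 32 -> 43
Found: False
Comparisons: 5


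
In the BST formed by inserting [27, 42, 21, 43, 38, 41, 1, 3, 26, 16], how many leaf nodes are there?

Tree built from: [27, 42, 21, 43, 38, 41, 1, 3, 26, 16]
Tree (level-order array): [27, 21, 42, 1, 26, 38, 43, None, 3, None, None, None, 41, None, None, None, 16]
Rule: A leaf has 0 children.
Per-node child counts:
  node 27: 2 child(ren)
  node 21: 2 child(ren)
  node 1: 1 child(ren)
  node 3: 1 child(ren)
  node 16: 0 child(ren)
  node 26: 0 child(ren)
  node 42: 2 child(ren)
  node 38: 1 child(ren)
  node 41: 0 child(ren)
  node 43: 0 child(ren)
Matching nodes: [16, 26, 41, 43]
Count of leaf nodes: 4


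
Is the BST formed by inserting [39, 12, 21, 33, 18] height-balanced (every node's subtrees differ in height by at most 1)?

Tree (level-order array): [39, 12, None, None, 21, 18, 33]
Definition: a tree is height-balanced if, at every node, |h(left) - h(right)| <= 1 (empty subtree has height -1).
Bottom-up per-node check:
  node 18: h_left=-1, h_right=-1, diff=0 [OK], height=0
  node 33: h_left=-1, h_right=-1, diff=0 [OK], height=0
  node 21: h_left=0, h_right=0, diff=0 [OK], height=1
  node 12: h_left=-1, h_right=1, diff=2 [FAIL (|-1-1|=2 > 1)], height=2
  node 39: h_left=2, h_right=-1, diff=3 [FAIL (|2--1|=3 > 1)], height=3
Node 12 violates the condition: |-1 - 1| = 2 > 1.
Result: Not balanced


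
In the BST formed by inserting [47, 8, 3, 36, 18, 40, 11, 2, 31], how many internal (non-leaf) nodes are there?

Tree built from: [47, 8, 3, 36, 18, 40, 11, 2, 31]
Tree (level-order array): [47, 8, None, 3, 36, 2, None, 18, 40, None, None, 11, 31]
Rule: An internal node has at least one child.
Per-node child counts:
  node 47: 1 child(ren)
  node 8: 2 child(ren)
  node 3: 1 child(ren)
  node 2: 0 child(ren)
  node 36: 2 child(ren)
  node 18: 2 child(ren)
  node 11: 0 child(ren)
  node 31: 0 child(ren)
  node 40: 0 child(ren)
Matching nodes: [47, 8, 3, 36, 18]
Count of internal (non-leaf) nodes: 5


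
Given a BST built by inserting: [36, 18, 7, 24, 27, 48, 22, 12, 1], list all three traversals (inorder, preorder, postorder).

Tree insertion order: [36, 18, 7, 24, 27, 48, 22, 12, 1]
Tree (level-order array): [36, 18, 48, 7, 24, None, None, 1, 12, 22, 27]
Inorder (L, root, R): [1, 7, 12, 18, 22, 24, 27, 36, 48]
Preorder (root, L, R): [36, 18, 7, 1, 12, 24, 22, 27, 48]
Postorder (L, R, root): [1, 12, 7, 22, 27, 24, 18, 48, 36]


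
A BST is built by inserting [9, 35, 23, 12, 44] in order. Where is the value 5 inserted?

Starting tree (level order): [9, None, 35, 23, 44, 12]
Insertion path: 9
Result: insert 5 as left child of 9
Final tree (level order): [9, 5, 35, None, None, 23, 44, 12]


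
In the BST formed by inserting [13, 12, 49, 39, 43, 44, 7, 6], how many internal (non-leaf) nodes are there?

Tree built from: [13, 12, 49, 39, 43, 44, 7, 6]
Tree (level-order array): [13, 12, 49, 7, None, 39, None, 6, None, None, 43, None, None, None, 44]
Rule: An internal node has at least one child.
Per-node child counts:
  node 13: 2 child(ren)
  node 12: 1 child(ren)
  node 7: 1 child(ren)
  node 6: 0 child(ren)
  node 49: 1 child(ren)
  node 39: 1 child(ren)
  node 43: 1 child(ren)
  node 44: 0 child(ren)
Matching nodes: [13, 12, 7, 49, 39, 43]
Count of internal (non-leaf) nodes: 6


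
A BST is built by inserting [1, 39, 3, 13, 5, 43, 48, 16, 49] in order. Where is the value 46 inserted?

Starting tree (level order): [1, None, 39, 3, 43, None, 13, None, 48, 5, 16, None, 49]
Insertion path: 1 -> 39 -> 43 -> 48
Result: insert 46 as left child of 48
Final tree (level order): [1, None, 39, 3, 43, None, 13, None, 48, 5, 16, 46, 49]


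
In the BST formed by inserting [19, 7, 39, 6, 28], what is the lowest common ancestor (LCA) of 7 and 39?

Tree insertion order: [19, 7, 39, 6, 28]
Tree (level-order array): [19, 7, 39, 6, None, 28]
In a BST, the LCA of p=7, q=39 is the first node v on the
root-to-leaf path with p <= v <= q (go left if both < v, right if both > v).
Walk from root:
  at 19: 7 <= 19 <= 39, this is the LCA
LCA = 19


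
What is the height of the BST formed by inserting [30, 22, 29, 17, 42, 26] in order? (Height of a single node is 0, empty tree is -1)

Insertion order: [30, 22, 29, 17, 42, 26]
Tree (level-order array): [30, 22, 42, 17, 29, None, None, None, None, 26]
Compute height bottom-up (empty subtree = -1):
  height(17) = 1 + max(-1, -1) = 0
  height(26) = 1 + max(-1, -1) = 0
  height(29) = 1 + max(0, -1) = 1
  height(22) = 1 + max(0, 1) = 2
  height(42) = 1 + max(-1, -1) = 0
  height(30) = 1 + max(2, 0) = 3
Height = 3


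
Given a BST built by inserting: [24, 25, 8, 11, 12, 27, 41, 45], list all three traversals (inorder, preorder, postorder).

Tree insertion order: [24, 25, 8, 11, 12, 27, 41, 45]
Tree (level-order array): [24, 8, 25, None, 11, None, 27, None, 12, None, 41, None, None, None, 45]
Inorder (L, root, R): [8, 11, 12, 24, 25, 27, 41, 45]
Preorder (root, L, R): [24, 8, 11, 12, 25, 27, 41, 45]
Postorder (L, R, root): [12, 11, 8, 45, 41, 27, 25, 24]


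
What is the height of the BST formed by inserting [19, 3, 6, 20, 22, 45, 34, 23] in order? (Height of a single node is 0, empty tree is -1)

Insertion order: [19, 3, 6, 20, 22, 45, 34, 23]
Tree (level-order array): [19, 3, 20, None, 6, None, 22, None, None, None, 45, 34, None, 23]
Compute height bottom-up (empty subtree = -1):
  height(6) = 1 + max(-1, -1) = 0
  height(3) = 1 + max(-1, 0) = 1
  height(23) = 1 + max(-1, -1) = 0
  height(34) = 1 + max(0, -1) = 1
  height(45) = 1 + max(1, -1) = 2
  height(22) = 1 + max(-1, 2) = 3
  height(20) = 1 + max(-1, 3) = 4
  height(19) = 1 + max(1, 4) = 5
Height = 5


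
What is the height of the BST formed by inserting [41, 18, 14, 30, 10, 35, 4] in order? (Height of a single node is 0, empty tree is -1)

Insertion order: [41, 18, 14, 30, 10, 35, 4]
Tree (level-order array): [41, 18, None, 14, 30, 10, None, None, 35, 4]
Compute height bottom-up (empty subtree = -1):
  height(4) = 1 + max(-1, -1) = 0
  height(10) = 1 + max(0, -1) = 1
  height(14) = 1 + max(1, -1) = 2
  height(35) = 1 + max(-1, -1) = 0
  height(30) = 1 + max(-1, 0) = 1
  height(18) = 1 + max(2, 1) = 3
  height(41) = 1 + max(3, -1) = 4
Height = 4


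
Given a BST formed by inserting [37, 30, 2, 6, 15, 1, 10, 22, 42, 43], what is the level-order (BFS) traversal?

Tree insertion order: [37, 30, 2, 6, 15, 1, 10, 22, 42, 43]
Tree (level-order array): [37, 30, 42, 2, None, None, 43, 1, 6, None, None, None, None, None, 15, 10, 22]
BFS from the root, enqueuing left then right child of each popped node:
  queue [37] -> pop 37, enqueue [30, 42], visited so far: [37]
  queue [30, 42] -> pop 30, enqueue [2], visited so far: [37, 30]
  queue [42, 2] -> pop 42, enqueue [43], visited so far: [37, 30, 42]
  queue [2, 43] -> pop 2, enqueue [1, 6], visited so far: [37, 30, 42, 2]
  queue [43, 1, 6] -> pop 43, enqueue [none], visited so far: [37, 30, 42, 2, 43]
  queue [1, 6] -> pop 1, enqueue [none], visited so far: [37, 30, 42, 2, 43, 1]
  queue [6] -> pop 6, enqueue [15], visited so far: [37, 30, 42, 2, 43, 1, 6]
  queue [15] -> pop 15, enqueue [10, 22], visited so far: [37, 30, 42, 2, 43, 1, 6, 15]
  queue [10, 22] -> pop 10, enqueue [none], visited so far: [37, 30, 42, 2, 43, 1, 6, 15, 10]
  queue [22] -> pop 22, enqueue [none], visited so far: [37, 30, 42, 2, 43, 1, 6, 15, 10, 22]
Result: [37, 30, 42, 2, 43, 1, 6, 15, 10, 22]


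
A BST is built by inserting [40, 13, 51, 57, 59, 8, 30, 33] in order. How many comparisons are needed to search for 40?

Search path for 40: 40
Found: True
Comparisons: 1


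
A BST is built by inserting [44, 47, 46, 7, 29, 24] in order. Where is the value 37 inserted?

Starting tree (level order): [44, 7, 47, None, 29, 46, None, 24]
Insertion path: 44 -> 7 -> 29
Result: insert 37 as right child of 29
Final tree (level order): [44, 7, 47, None, 29, 46, None, 24, 37]


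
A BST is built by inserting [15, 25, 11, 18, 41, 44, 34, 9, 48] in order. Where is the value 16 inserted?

Starting tree (level order): [15, 11, 25, 9, None, 18, 41, None, None, None, None, 34, 44, None, None, None, 48]
Insertion path: 15 -> 25 -> 18
Result: insert 16 as left child of 18
Final tree (level order): [15, 11, 25, 9, None, 18, 41, None, None, 16, None, 34, 44, None, None, None, None, None, 48]


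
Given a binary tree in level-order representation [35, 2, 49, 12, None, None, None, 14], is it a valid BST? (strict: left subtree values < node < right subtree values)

Level-order array: [35, 2, 49, 12, None, None, None, 14]
Validate using subtree bounds (lo, hi): at each node, require lo < value < hi,
then recurse left with hi=value and right with lo=value.
Preorder trace (stopping at first violation):
  at node 35 with bounds (-inf, +inf): OK
  at node 2 with bounds (-inf, 35): OK
  at node 12 with bounds (-inf, 2): VIOLATION
Node 12 violates its bound: not (-inf < 12 < 2).
Result: Not a valid BST


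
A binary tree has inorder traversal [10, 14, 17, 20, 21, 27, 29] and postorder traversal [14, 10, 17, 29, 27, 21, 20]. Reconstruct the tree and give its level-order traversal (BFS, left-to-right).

Inorder:   [10, 14, 17, 20, 21, 27, 29]
Postorder: [14, 10, 17, 29, 27, 21, 20]
Algorithm: postorder visits root last, so walk postorder right-to-left;
each value is the root of the current inorder slice — split it at that
value, recurse on the right subtree first, then the left.
Recursive splits:
  root=20; inorder splits into left=[10, 14, 17], right=[21, 27, 29]
  root=21; inorder splits into left=[], right=[27, 29]
  root=27; inorder splits into left=[], right=[29]
  root=29; inorder splits into left=[], right=[]
  root=17; inorder splits into left=[10, 14], right=[]
  root=10; inorder splits into left=[], right=[14]
  root=14; inorder splits into left=[], right=[]
Reconstructed level-order: [20, 17, 21, 10, 27, 14, 29]


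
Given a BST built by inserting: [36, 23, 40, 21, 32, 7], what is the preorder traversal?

Tree insertion order: [36, 23, 40, 21, 32, 7]
Tree (level-order array): [36, 23, 40, 21, 32, None, None, 7]
Preorder traversal: [36, 23, 21, 7, 32, 40]


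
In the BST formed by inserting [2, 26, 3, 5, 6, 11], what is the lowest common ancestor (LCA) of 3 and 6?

Tree insertion order: [2, 26, 3, 5, 6, 11]
Tree (level-order array): [2, None, 26, 3, None, None, 5, None, 6, None, 11]
In a BST, the LCA of p=3, q=6 is the first node v on the
root-to-leaf path with p <= v <= q (go left if both < v, right if both > v).
Walk from root:
  at 2: both 3 and 6 > 2, go right
  at 26: both 3 and 6 < 26, go left
  at 3: 3 <= 3 <= 6, this is the LCA
LCA = 3


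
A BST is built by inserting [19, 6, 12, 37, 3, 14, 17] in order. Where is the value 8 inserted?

Starting tree (level order): [19, 6, 37, 3, 12, None, None, None, None, None, 14, None, 17]
Insertion path: 19 -> 6 -> 12
Result: insert 8 as left child of 12
Final tree (level order): [19, 6, 37, 3, 12, None, None, None, None, 8, 14, None, None, None, 17]


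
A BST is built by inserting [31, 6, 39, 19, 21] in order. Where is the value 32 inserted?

Starting tree (level order): [31, 6, 39, None, 19, None, None, None, 21]
Insertion path: 31 -> 39
Result: insert 32 as left child of 39
Final tree (level order): [31, 6, 39, None, 19, 32, None, None, 21]


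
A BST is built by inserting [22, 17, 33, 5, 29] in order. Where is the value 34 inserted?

Starting tree (level order): [22, 17, 33, 5, None, 29]
Insertion path: 22 -> 33
Result: insert 34 as right child of 33
Final tree (level order): [22, 17, 33, 5, None, 29, 34]


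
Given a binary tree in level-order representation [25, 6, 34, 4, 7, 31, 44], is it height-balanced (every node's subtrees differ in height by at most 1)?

Tree (level-order array): [25, 6, 34, 4, 7, 31, 44]
Definition: a tree is height-balanced if, at every node, |h(left) - h(right)| <= 1 (empty subtree has height -1).
Bottom-up per-node check:
  node 4: h_left=-1, h_right=-1, diff=0 [OK], height=0
  node 7: h_left=-1, h_right=-1, diff=0 [OK], height=0
  node 6: h_left=0, h_right=0, diff=0 [OK], height=1
  node 31: h_left=-1, h_right=-1, diff=0 [OK], height=0
  node 44: h_left=-1, h_right=-1, diff=0 [OK], height=0
  node 34: h_left=0, h_right=0, diff=0 [OK], height=1
  node 25: h_left=1, h_right=1, diff=0 [OK], height=2
All nodes satisfy the balance condition.
Result: Balanced


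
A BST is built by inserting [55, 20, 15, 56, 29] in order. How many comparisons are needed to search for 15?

Search path for 15: 55 -> 20 -> 15
Found: True
Comparisons: 3


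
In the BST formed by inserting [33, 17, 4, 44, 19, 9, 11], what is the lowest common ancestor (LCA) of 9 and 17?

Tree insertion order: [33, 17, 4, 44, 19, 9, 11]
Tree (level-order array): [33, 17, 44, 4, 19, None, None, None, 9, None, None, None, 11]
In a BST, the LCA of p=9, q=17 is the first node v on the
root-to-leaf path with p <= v <= q (go left if both < v, right if both > v).
Walk from root:
  at 33: both 9 and 17 < 33, go left
  at 17: 9 <= 17 <= 17, this is the LCA
LCA = 17


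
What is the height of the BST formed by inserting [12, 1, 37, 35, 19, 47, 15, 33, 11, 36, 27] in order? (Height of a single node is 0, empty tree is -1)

Insertion order: [12, 1, 37, 35, 19, 47, 15, 33, 11, 36, 27]
Tree (level-order array): [12, 1, 37, None, 11, 35, 47, None, None, 19, 36, None, None, 15, 33, None, None, None, None, 27]
Compute height bottom-up (empty subtree = -1):
  height(11) = 1 + max(-1, -1) = 0
  height(1) = 1 + max(-1, 0) = 1
  height(15) = 1 + max(-1, -1) = 0
  height(27) = 1 + max(-1, -1) = 0
  height(33) = 1 + max(0, -1) = 1
  height(19) = 1 + max(0, 1) = 2
  height(36) = 1 + max(-1, -1) = 0
  height(35) = 1 + max(2, 0) = 3
  height(47) = 1 + max(-1, -1) = 0
  height(37) = 1 + max(3, 0) = 4
  height(12) = 1 + max(1, 4) = 5
Height = 5


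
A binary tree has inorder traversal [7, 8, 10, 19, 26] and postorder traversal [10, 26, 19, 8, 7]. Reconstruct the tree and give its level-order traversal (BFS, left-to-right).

Inorder:   [7, 8, 10, 19, 26]
Postorder: [10, 26, 19, 8, 7]
Algorithm: postorder visits root last, so walk postorder right-to-left;
each value is the root of the current inorder slice — split it at that
value, recurse on the right subtree first, then the left.
Recursive splits:
  root=7; inorder splits into left=[], right=[8, 10, 19, 26]
  root=8; inorder splits into left=[], right=[10, 19, 26]
  root=19; inorder splits into left=[10], right=[26]
  root=26; inorder splits into left=[], right=[]
  root=10; inorder splits into left=[], right=[]
Reconstructed level-order: [7, 8, 19, 10, 26]


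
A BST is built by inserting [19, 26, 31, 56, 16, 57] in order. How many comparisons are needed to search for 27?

Search path for 27: 19 -> 26 -> 31
Found: False
Comparisons: 3


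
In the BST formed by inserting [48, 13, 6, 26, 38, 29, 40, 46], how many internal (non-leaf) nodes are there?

Tree built from: [48, 13, 6, 26, 38, 29, 40, 46]
Tree (level-order array): [48, 13, None, 6, 26, None, None, None, 38, 29, 40, None, None, None, 46]
Rule: An internal node has at least one child.
Per-node child counts:
  node 48: 1 child(ren)
  node 13: 2 child(ren)
  node 6: 0 child(ren)
  node 26: 1 child(ren)
  node 38: 2 child(ren)
  node 29: 0 child(ren)
  node 40: 1 child(ren)
  node 46: 0 child(ren)
Matching nodes: [48, 13, 26, 38, 40]
Count of internal (non-leaf) nodes: 5


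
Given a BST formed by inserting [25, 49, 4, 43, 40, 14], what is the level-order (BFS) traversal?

Tree insertion order: [25, 49, 4, 43, 40, 14]
Tree (level-order array): [25, 4, 49, None, 14, 43, None, None, None, 40]
BFS from the root, enqueuing left then right child of each popped node:
  queue [25] -> pop 25, enqueue [4, 49], visited so far: [25]
  queue [4, 49] -> pop 4, enqueue [14], visited so far: [25, 4]
  queue [49, 14] -> pop 49, enqueue [43], visited so far: [25, 4, 49]
  queue [14, 43] -> pop 14, enqueue [none], visited so far: [25, 4, 49, 14]
  queue [43] -> pop 43, enqueue [40], visited so far: [25, 4, 49, 14, 43]
  queue [40] -> pop 40, enqueue [none], visited so far: [25, 4, 49, 14, 43, 40]
Result: [25, 4, 49, 14, 43, 40]


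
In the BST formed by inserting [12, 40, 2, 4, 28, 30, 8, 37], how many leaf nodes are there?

Tree built from: [12, 40, 2, 4, 28, 30, 8, 37]
Tree (level-order array): [12, 2, 40, None, 4, 28, None, None, 8, None, 30, None, None, None, 37]
Rule: A leaf has 0 children.
Per-node child counts:
  node 12: 2 child(ren)
  node 2: 1 child(ren)
  node 4: 1 child(ren)
  node 8: 0 child(ren)
  node 40: 1 child(ren)
  node 28: 1 child(ren)
  node 30: 1 child(ren)
  node 37: 0 child(ren)
Matching nodes: [8, 37]
Count of leaf nodes: 2


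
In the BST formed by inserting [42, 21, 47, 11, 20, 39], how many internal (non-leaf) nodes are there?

Tree built from: [42, 21, 47, 11, 20, 39]
Tree (level-order array): [42, 21, 47, 11, 39, None, None, None, 20]
Rule: An internal node has at least one child.
Per-node child counts:
  node 42: 2 child(ren)
  node 21: 2 child(ren)
  node 11: 1 child(ren)
  node 20: 0 child(ren)
  node 39: 0 child(ren)
  node 47: 0 child(ren)
Matching nodes: [42, 21, 11]
Count of internal (non-leaf) nodes: 3


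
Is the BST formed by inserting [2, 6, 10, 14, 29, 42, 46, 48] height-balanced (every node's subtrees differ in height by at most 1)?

Tree (level-order array): [2, None, 6, None, 10, None, 14, None, 29, None, 42, None, 46, None, 48]
Definition: a tree is height-balanced if, at every node, |h(left) - h(right)| <= 1 (empty subtree has height -1).
Bottom-up per-node check:
  node 48: h_left=-1, h_right=-1, diff=0 [OK], height=0
  node 46: h_left=-1, h_right=0, diff=1 [OK], height=1
  node 42: h_left=-1, h_right=1, diff=2 [FAIL (|-1-1|=2 > 1)], height=2
  node 29: h_left=-1, h_right=2, diff=3 [FAIL (|-1-2|=3 > 1)], height=3
  node 14: h_left=-1, h_right=3, diff=4 [FAIL (|-1-3|=4 > 1)], height=4
  node 10: h_left=-1, h_right=4, diff=5 [FAIL (|-1-4|=5 > 1)], height=5
  node 6: h_left=-1, h_right=5, diff=6 [FAIL (|-1-5|=6 > 1)], height=6
  node 2: h_left=-1, h_right=6, diff=7 [FAIL (|-1-6|=7 > 1)], height=7
Node 42 violates the condition: |-1 - 1| = 2 > 1.
Result: Not balanced


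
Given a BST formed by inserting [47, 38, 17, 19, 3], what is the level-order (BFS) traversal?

Tree insertion order: [47, 38, 17, 19, 3]
Tree (level-order array): [47, 38, None, 17, None, 3, 19]
BFS from the root, enqueuing left then right child of each popped node:
  queue [47] -> pop 47, enqueue [38], visited so far: [47]
  queue [38] -> pop 38, enqueue [17], visited so far: [47, 38]
  queue [17] -> pop 17, enqueue [3, 19], visited so far: [47, 38, 17]
  queue [3, 19] -> pop 3, enqueue [none], visited so far: [47, 38, 17, 3]
  queue [19] -> pop 19, enqueue [none], visited so far: [47, 38, 17, 3, 19]
Result: [47, 38, 17, 3, 19]


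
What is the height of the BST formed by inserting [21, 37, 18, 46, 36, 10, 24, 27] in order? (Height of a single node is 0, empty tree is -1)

Insertion order: [21, 37, 18, 46, 36, 10, 24, 27]
Tree (level-order array): [21, 18, 37, 10, None, 36, 46, None, None, 24, None, None, None, None, 27]
Compute height bottom-up (empty subtree = -1):
  height(10) = 1 + max(-1, -1) = 0
  height(18) = 1 + max(0, -1) = 1
  height(27) = 1 + max(-1, -1) = 0
  height(24) = 1 + max(-1, 0) = 1
  height(36) = 1 + max(1, -1) = 2
  height(46) = 1 + max(-1, -1) = 0
  height(37) = 1 + max(2, 0) = 3
  height(21) = 1 + max(1, 3) = 4
Height = 4


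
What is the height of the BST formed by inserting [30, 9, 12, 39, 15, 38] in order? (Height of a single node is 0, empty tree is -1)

Insertion order: [30, 9, 12, 39, 15, 38]
Tree (level-order array): [30, 9, 39, None, 12, 38, None, None, 15]
Compute height bottom-up (empty subtree = -1):
  height(15) = 1 + max(-1, -1) = 0
  height(12) = 1 + max(-1, 0) = 1
  height(9) = 1 + max(-1, 1) = 2
  height(38) = 1 + max(-1, -1) = 0
  height(39) = 1 + max(0, -1) = 1
  height(30) = 1 + max(2, 1) = 3
Height = 3


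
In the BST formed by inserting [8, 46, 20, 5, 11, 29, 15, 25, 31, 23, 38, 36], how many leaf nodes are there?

Tree built from: [8, 46, 20, 5, 11, 29, 15, 25, 31, 23, 38, 36]
Tree (level-order array): [8, 5, 46, None, None, 20, None, 11, 29, None, 15, 25, 31, None, None, 23, None, None, 38, None, None, 36]
Rule: A leaf has 0 children.
Per-node child counts:
  node 8: 2 child(ren)
  node 5: 0 child(ren)
  node 46: 1 child(ren)
  node 20: 2 child(ren)
  node 11: 1 child(ren)
  node 15: 0 child(ren)
  node 29: 2 child(ren)
  node 25: 1 child(ren)
  node 23: 0 child(ren)
  node 31: 1 child(ren)
  node 38: 1 child(ren)
  node 36: 0 child(ren)
Matching nodes: [5, 15, 23, 36]
Count of leaf nodes: 4


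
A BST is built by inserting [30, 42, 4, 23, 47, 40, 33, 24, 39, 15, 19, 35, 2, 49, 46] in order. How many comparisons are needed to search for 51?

Search path for 51: 30 -> 42 -> 47 -> 49
Found: False
Comparisons: 4


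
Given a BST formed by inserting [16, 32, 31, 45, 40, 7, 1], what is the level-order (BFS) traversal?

Tree insertion order: [16, 32, 31, 45, 40, 7, 1]
Tree (level-order array): [16, 7, 32, 1, None, 31, 45, None, None, None, None, 40]
BFS from the root, enqueuing left then right child of each popped node:
  queue [16] -> pop 16, enqueue [7, 32], visited so far: [16]
  queue [7, 32] -> pop 7, enqueue [1], visited so far: [16, 7]
  queue [32, 1] -> pop 32, enqueue [31, 45], visited so far: [16, 7, 32]
  queue [1, 31, 45] -> pop 1, enqueue [none], visited so far: [16, 7, 32, 1]
  queue [31, 45] -> pop 31, enqueue [none], visited so far: [16, 7, 32, 1, 31]
  queue [45] -> pop 45, enqueue [40], visited so far: [16, 7, 32, 1, 31, 45]
  queue [40] -> pop 40, enqueue [none], visited so far: [16, 7, 32, 1, 31, 45, 40]
Result: [16, 7, 32, 1, 31, 45, 40]


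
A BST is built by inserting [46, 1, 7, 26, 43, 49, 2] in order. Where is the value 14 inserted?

Starting tree (level order): [46, 1, 49, None, 7, None, None, 2, 26, None, None, None, 43]
Insertion path: 46 -> 1 -> 7 -> 26
Result: insert 14 as left child of 26
Final tree (level order): [46, 1, 49, None, 7, None, None, 2, 26, None, None, 14, 43]


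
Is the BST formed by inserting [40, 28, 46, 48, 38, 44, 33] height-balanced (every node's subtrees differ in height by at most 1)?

Tree (level-order array): [40, 28, 46, None, 38, 44, 48, 33]
Definition: a tree is height-balanced if, at every node, |h(left) - h(right)| <= 1 (empty subtree has height -1).
Bottom-up per-node check:
  node 33: h_left=-1, h_right=-1, diff=0 [OK], height=0
  node 38: h_left=0, h_right=-1, diff=1 [OK], height=1
  node 28: h_left=-1, h_right=1, diff=2 [FAIL (|-1-1|=2 > 1)], height=2
  node 44: h_left=-1, h_right=-1, diff=0 [OK], height=0
  node 48: h_left=-1, h_right=-1, diff=0 [OK], height=0
  node 46: h_left=0, h_right=0, diff=0 [OK], height=1
  node 40: h_left=2, h_right=1, diff=1 [OK], height=3
Node 28 violates the condition: |-1 - 1| = 2 > 1.
Result: Not balanced


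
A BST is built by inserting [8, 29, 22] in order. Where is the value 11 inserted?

Starting tree (level order): [8, None, 29, 22]
Insertion path: 8 -> 29 -> 22
Result: insert 11 as left child of 22
Final tree (level order): [8, None, 29, 22, None, 11]


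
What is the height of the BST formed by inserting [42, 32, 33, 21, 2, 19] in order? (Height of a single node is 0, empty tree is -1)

Insertion order: [42, 32, 33, 21, 2, 19]
Tree (level-order array): [42, 32, None, 21, 33, 2, None, None, None, None, 19]
Compute height bottom-up (empty subtree = -1):
  height(19) = 1 + max(-1, -1) = 0
  height(2) = 1 + max(-1, 0) = 1
  height(21) = 1 + max(1, -1) = 2
  height(33) = 1 + max(-1, -1) = 0
  height(32) = 1 + max(2, 0) = 3
  height(42) = 1 + max(3, -1) = 4
Height = 4
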